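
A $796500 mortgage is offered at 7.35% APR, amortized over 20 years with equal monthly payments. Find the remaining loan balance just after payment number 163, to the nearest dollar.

$388,508

With monthly rate i = 7.35%/12 = 0.0061250, the balance after k of n payments is P · [(1+i)^n − (1+i)^k] / [(1+i)^n − 1].
(1+0.0061250)^240 = 4.32977866 and (1+0.0061250)^163 = 2.70561679, so the balance is 796,500 × (4.32977866 − 2.70561679) / (4.32977866 − 1) = $388,507.78.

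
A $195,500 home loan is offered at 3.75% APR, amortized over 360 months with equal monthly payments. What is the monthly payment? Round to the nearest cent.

At 3.75% the monthly rate is 0.0031250, so the payment is 195,500 × 0.0031250 / (1 − 1.0031250^−360) = $905.39.

$905.39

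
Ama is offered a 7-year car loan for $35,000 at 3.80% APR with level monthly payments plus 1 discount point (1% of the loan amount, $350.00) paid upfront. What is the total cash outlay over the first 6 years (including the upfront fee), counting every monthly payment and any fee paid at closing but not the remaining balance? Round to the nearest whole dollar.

$34,564

At 3.80% the monthly rate is 0.0031667, so the payment is 35,000 × 0.0031667 / (1 − 1.0031667^−84) = $475.19.
Total outlay = 72 × $475.19 + $350.00 = $34,563.68.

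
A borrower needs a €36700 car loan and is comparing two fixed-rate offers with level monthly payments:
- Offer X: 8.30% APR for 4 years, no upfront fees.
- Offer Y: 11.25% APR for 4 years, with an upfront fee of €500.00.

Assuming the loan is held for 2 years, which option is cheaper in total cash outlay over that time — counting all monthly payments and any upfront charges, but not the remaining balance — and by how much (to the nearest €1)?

Offer X by €1,745

Offer X: monthly rate = 8.3%/12 = 0.0069167; payment = 36,700 × 0.0069167 / (1 − (1+0.0069167)^−48) = €901.13.
Offer Y: at 11.25% the monthly rate is 0.0093750, so the payment is 36,700 × 0.0093750 / (1 − 1.0093750^−48) = €952.99.
Over 24 months: Offer X costs 24 × €901.13 = €21,627.12; Offer Y costs 24 × €952.99 + €500.00 = €23,371.76.
Offer X is cheaper by €23,371.76 − €21,627.12 = €1,744.64.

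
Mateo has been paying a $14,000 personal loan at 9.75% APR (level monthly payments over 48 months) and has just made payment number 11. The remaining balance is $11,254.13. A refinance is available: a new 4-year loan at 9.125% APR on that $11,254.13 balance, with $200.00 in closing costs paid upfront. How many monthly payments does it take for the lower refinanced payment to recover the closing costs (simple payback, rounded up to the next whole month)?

Current payment = 14,000 × 9.75%/12 / (1 − (1+0.0081250)^−48) = $353.40.
Refinanced payment = 11,254.13 × 0.0076042 / (1 − (1+0.0076042)^−48) = $280.73.
Monthly savings = $353.40 − $280.73 = $72.67.
Break-even = $200.00 / $72.67 = 2.75 → 3 months.

3 months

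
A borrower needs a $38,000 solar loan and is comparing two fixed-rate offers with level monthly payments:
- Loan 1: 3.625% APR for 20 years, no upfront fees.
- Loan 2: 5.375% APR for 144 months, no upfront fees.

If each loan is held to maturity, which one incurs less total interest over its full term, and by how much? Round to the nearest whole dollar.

Loan 1: monthly rate = 3.625%/12 = 0.0030208; payment = 38,000 × 0.0030208 / (1 − (1+0.0030208)^−240) = $222.83.
Total interest on Loan 1 = 240 × $222.83 − $38,000 = $15,479.20.
Loan 2: monthly rate = 5.375%/12 = 0.0044792; payment = 38,000 × 0.0044792 / (1 − (1+0.0044792)^−144) = $358.65.
Total interest on Loan 2 = 144 × $358.65 − $38,000 = $13,645.60.
Loan 2 is lower by $1,833.60.

Loan 2 by $1,834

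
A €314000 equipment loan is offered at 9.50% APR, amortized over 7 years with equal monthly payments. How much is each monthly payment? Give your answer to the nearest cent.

€5,132.01

At 9.50% the monthly rate is 0.0079167, so the payment is 314,000 × 0.0079167 / (1 − 1.0079167^−84) = €5,132.01.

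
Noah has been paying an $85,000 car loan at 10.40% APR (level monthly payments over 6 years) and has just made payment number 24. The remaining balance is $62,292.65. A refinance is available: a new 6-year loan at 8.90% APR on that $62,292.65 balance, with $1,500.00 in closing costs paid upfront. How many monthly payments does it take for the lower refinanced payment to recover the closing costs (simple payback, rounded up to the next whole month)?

4 months

Current payment = 85,000 × 10.4%/12 / (1 − (1+0.0086667)^−72) = $1,591.90.
Refinanced payment = 62,292.65 × 0.0074167 / (1 − (1+0.0074167)^−72) = $1,119.77.
Monthly savings = $1,591.90 − $1,119.77 = $472.13.
Break-even = $1,500.00 / $472.13 = 3.18 → 4 months.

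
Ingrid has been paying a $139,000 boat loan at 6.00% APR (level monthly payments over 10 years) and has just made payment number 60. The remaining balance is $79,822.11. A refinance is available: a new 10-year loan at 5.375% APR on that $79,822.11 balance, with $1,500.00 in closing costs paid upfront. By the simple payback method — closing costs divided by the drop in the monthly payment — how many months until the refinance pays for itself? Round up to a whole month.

3 months

Current payment = 139,000 × 6%/12 / (1 − (1+0.0050000)^−120) = $1,543.18.
Refinanced payment = 79,822.11 × 0.0044792 / (1 − (1+0.0044792)^−120) = $861.34.
Monthly savings = $1,543.18 − $861.34 = $681.84.
Break-even = $1,500.00 / $681.84 = 2.20 → 3 months.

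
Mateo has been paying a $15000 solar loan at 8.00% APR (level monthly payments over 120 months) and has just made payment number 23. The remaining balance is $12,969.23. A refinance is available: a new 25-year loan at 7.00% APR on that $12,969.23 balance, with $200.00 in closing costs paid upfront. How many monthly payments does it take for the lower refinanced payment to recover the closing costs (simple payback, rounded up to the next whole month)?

Current payment = 15,000 × 8%/12 / (1 − (1+0.0066667)^−120) = $181.99.
Refinanced payment = 12,969.23 × 0.0058333 / (1 − (1+0.0058333)^−300) = $91.66.
Monthly savings = $181.99 − $91.66 = $90.33.
Break-even = $200.00 / $90.33 = 2.21 → 3 months.

3 months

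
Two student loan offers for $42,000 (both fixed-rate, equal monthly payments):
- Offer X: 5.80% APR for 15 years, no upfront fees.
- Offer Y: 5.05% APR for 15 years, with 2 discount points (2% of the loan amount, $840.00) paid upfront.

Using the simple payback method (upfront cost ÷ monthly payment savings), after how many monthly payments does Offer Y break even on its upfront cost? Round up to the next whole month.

Offer X: monthly rate = 5.8%/12 = 0.0048333; payment = 42,000 × 0.0048333 / (1 − (1+0.0048333)^−180) = $349.90.
Offer Y: at 5.05% the monthly rate is 0.0042083, so the payment is 42,000 × 0.0042083 / (1 − 1.0042083^−180) = $333.23.
Monthly savings = $349.90 − $333.23 = $16.67.
Break-even = $840.00 / $16.67 = 50.39 → 51 months.

51 months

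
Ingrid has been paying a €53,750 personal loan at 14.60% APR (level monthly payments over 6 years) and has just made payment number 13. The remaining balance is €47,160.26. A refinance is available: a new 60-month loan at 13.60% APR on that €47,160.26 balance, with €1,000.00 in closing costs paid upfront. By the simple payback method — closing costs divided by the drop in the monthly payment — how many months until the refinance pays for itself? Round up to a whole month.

27 months

Current payment = 53,750 × 14.6%/12 / (1 − (1+0.0121667)^−72) = €1,124.90.
Refinanced payment = 47,160.26 × 0.0113333 / (1 − (1+0.0113333)^−60) = €1,087.58.
Monthly savings = €1,124.90 − €1,087.58 = €37.32.
Break-even = €1,000.00 / €37.32 = 26.80 → 27 months.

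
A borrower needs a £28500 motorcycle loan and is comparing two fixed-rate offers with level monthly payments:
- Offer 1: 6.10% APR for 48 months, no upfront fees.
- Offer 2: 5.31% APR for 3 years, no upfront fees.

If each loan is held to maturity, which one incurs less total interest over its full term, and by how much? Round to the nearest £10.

Offer 2 by £1,300

Offer 1: monthly rate = 6.1%/12 = 0.0050833; payment = 28,500 × 0.0050833 / (1 − (1+0.0050833)^−48) = £670.63.
Total interest on Offer 1 = 48 × £670.63 − £28,500 = £3,690.24.
Offer 2: at 5.31% the monthly rate is 0.0044250, so the payment is 28,500 × 0.0044250 / (1 − 1.0044250^−36) = £858.14.
Total interest on Offer 2 = 36 × £858.14 − £28,500 = £2,393.04.
Offer 2 is lower by £1,297.20.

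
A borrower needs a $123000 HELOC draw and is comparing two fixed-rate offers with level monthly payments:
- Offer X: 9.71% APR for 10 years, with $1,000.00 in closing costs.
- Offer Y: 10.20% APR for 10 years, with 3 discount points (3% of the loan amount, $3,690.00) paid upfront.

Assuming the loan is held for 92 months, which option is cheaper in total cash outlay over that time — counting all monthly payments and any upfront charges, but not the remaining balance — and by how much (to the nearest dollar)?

Offer X by $5,757

Offer X: at 9.71% the monthly rate is 0.0080917, so the payment is 123,000 × 0.0080917 / (1 − 1.0080917^−120) = $1,605.77.
Offer Y: at 10.20% the monthly rate is 0.0085000, so the payment is 123,000 × 0.0085000 / (1 − 1.0085000^−120) = $1,639.11.
Over 92 months: Offer X costs 92 × $1,605.77 + $1,000.00 = $148,730.84; Offer Y costs 92 × $1,639.11 + $3,690.00 = $154,488.12.
Offer X is cheaper by $154,488.12 − $148,730.84 = $5,757.28.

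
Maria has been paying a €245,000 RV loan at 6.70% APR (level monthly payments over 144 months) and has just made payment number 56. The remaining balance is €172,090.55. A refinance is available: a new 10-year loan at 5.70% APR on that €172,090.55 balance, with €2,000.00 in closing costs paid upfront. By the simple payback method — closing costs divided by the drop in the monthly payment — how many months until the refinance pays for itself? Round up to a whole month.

Current payment = 245,000 × 6.7%/12 / (1 − (1+0.0055833)^−144) = €2,480.52.
Refinanced payment = 172,090.55 × 0.0047500 / (1 − (1+0.0047500)^−120) = €1,884.74.
Monthly savings = €2,480.52 − €1,884.74 = €595.78.
Break-even = €2,000.00 / €595.78 = 3.36 → 4 months.

4 months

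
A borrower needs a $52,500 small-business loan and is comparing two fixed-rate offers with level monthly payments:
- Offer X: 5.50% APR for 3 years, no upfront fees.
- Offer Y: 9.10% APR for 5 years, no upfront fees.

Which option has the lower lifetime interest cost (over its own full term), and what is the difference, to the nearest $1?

Offer X by $8,472

Offer X: monthly rate = 5.5%/12 = 0.0045833; payment = 52,500 × 0.0045833 / (1 − (1+0.0045833)^−36) = $1,585.28.
Total interest on Offer X = 36 × $1,585.28 − $52,500 = $4,570.08.
Offer Y: monthly rate = 9.1%/12 = 0.0075833; payment = 52,500 × 0.0075833 / (1 − (1+0.0075833)^−60) = $1,092.36.
Total interest on Offer Y = 60 × $1,092.36 − $52,500 = $13,041.60.
Offer X is lower by $8,471.52.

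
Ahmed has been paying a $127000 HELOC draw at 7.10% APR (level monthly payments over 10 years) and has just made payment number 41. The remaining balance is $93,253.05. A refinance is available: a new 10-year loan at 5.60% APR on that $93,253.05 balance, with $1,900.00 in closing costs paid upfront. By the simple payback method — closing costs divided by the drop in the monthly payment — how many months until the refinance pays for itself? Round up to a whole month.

5 months

Current payment = 127,000 × 7.1%/12 / (1 − (1+0.0059167)^−120) = $1,481.13.
Refinanced payment = 93,253.05 × 0.0046667 / (1 − (1+0.0046667)^−120) = $1,016.67.
Monthly savings = $1,481.13 − $1,016.67 = $464.46.
Break-even = $1,900.00 / $464.46 = 4.09 → 5 months.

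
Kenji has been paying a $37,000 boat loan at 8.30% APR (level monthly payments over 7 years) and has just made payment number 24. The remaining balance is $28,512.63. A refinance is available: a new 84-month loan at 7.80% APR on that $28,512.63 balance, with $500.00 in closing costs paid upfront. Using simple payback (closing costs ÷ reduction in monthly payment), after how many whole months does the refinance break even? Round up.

4 months

Current payment = 37,000 × 8.3%/12 / (1 − (1+0.0069167)^−84) = $582.24.
Refinanced payment = 28,512.63 × 0.0065000 / (1 − (1+0.0065000)^−84) = $441.57.
Monthly savings = $582.24 − $441.57 = $140.67.
Break-even = $500.00 / $140.67 = 3.55 → 4 months.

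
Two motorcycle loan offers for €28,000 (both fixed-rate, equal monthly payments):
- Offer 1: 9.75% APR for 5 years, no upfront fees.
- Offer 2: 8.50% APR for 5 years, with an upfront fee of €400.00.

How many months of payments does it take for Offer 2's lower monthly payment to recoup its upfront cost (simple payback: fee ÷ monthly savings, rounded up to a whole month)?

24 months

Offer 1: monthly rate = 9.75%/12 = 0.0081250; payment = 28,000 × 0.0081250 / (1 − (1+0.0081250)^−60) = €591.48.
Offer 2: at 8.50% the monthly rate is 0.0070833, so the payment is 28,000 × 0.0070833 / (1 − 1.0070833^−60) = €574.46.
Monthly savings = €591.48 − €574.46 = €17.02.
Break-even = €400.00 / €17.02 = 23.50 → 24 months.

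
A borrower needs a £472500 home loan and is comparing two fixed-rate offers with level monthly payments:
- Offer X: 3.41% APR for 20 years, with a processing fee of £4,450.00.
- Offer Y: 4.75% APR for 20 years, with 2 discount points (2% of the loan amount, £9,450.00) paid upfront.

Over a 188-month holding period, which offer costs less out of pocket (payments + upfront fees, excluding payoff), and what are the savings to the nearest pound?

Offer X: at 3.41% the monthly rate is 0.0028417, so the payment is 472,500 × 0.0028417 / (1 − 1.0028417^−240) = £2,718.51.
Offer Y: at 4.75% the monthly rate is 0.0039583, so the payment is 472,500 × 0.0039583 / (1 − 1.0039583^−240) = £3,053.41.
Over 188 months: Offer X costs 188 × £2,718.51 + £4,450.00 = £515,529.88; Offer Y costs 188 × £3,053.41 + £9,450.00 = £583,491.08.
Offer X is cheaper by £583,491.08 − £515,529.88 = £67,961.20.

Offer X by £67,961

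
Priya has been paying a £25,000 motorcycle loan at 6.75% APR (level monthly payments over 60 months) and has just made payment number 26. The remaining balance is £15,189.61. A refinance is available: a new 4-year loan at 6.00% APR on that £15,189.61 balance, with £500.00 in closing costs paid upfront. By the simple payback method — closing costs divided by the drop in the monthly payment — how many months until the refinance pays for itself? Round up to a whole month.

Current payment = 25,000 × 6.75%/12 / (1 − (1+0.0056250)^−60) = £492.09.
Refinanced payment = 15,189.61 × 0.0050000 / (1 − (1+0.0050000)^−48) = £356.73.
Monthly savings = £492.09 − £356.73 = £135.36.
Break-even = £500.00 / £135.36 = 3.69 → 4 months.

4 months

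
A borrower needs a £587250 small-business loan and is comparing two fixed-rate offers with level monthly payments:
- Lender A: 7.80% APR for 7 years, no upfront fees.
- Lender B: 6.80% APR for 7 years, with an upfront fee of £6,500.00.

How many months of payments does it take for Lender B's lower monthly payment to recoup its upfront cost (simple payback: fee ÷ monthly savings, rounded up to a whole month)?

23 months

Lender A: monthly rate = 7.8%/12 = 0.0065000; payment = 587,250 × 0.0065000 / (1 − (1+0.0065000)^−84) = £9,094.60.
Lender B: at 6.80% the monthly rate is 0.0056667, so the payment is 587,250 × 0.0056667 / (1 − 1.0056667^−84) = £8,805.87.
Monthly savings = £9,094.60 − £8,805.87 = £288.73.
Break-even = £6,500.00 / £288.73 = 22.51 → 23 months.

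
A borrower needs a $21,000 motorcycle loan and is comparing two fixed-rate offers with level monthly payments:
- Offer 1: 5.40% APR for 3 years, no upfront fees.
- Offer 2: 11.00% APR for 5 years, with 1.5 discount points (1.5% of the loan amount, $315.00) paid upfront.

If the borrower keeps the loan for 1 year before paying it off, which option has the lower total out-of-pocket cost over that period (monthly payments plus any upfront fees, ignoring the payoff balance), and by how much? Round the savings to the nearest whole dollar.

Offer 2 by $1,804

Offer 1: at 5.40% the monthly rate is 0.0045000, so the payment is 21,000 × 0.0045000 / (1 − 1.0045000^−36) = $633.17.
Offer 2: at 11.00% the monthly rate is 0.0091667, so the payment is 21,000 × 0.0091667 / (1 − 1.0091667^−60) = $456.59.
Over 12 months: Offer 1 costs 12 × $633.17 = $7,598.04; Offer 2 costs 12 × $456.59 + $315.00 = $5,794.08.
Offer 2 is cheaper by $7,598.04 − $5,794.08 = $1,803.96.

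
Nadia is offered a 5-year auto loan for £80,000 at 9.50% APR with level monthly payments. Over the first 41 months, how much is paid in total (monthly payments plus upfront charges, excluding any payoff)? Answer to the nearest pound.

Monthly rate = 9.5%/12 = 0.0079167; payment = 80,000 × 0.0079167 / (1 − (1+0.0079167)^−60) = £1,680.15.
Total outlay = 41 × £1,680.15 = £68,886.15.

£68,886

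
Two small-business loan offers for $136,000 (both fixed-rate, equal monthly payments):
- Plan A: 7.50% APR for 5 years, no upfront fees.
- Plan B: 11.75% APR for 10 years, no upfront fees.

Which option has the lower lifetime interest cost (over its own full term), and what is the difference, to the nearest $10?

Plan A by $68,280

Plan A: monthly rate = 7.5%/12 = 0.0062500; payment = 136,000 × 0.0062500 / (1 − (1+0.0062500)^−60) = $2,725.16.
Total interest on Plan A = 60 × $2,725.16 − $136,000 = $27,509.60.
Plan B: at 11.75% the monthly rate is 0.0097917, so the payment is 136,000 × 0.0097917 / (1 − 1.0097917^−120) = $1,931.60.
Total interest on Plan B = 120 × $1,931.60 − $136,000 = $95,792.00.
Plan A is lower by $68,282.40.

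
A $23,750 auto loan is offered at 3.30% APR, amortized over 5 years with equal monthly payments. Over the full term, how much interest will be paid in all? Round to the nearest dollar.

Monthly rate = 3.3%/12 = 0.0027500; payment = 23,750 × 0.0027500 / (1 − (1+0.0027500)^−60) = $429.93.
Total paid = 60 × $429.93 = $25,795.80; interest = $25,795.80 − $23,750 = $2,045.80.

$2,046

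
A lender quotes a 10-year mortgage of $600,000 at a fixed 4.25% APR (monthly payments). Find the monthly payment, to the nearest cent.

Monthly rate = 4.25%/12 = 0.0035417; payment = 600,000 × 0.0035417 / (1 − (1+0.0035417)^−120) = $6,146.25.

$6,146.25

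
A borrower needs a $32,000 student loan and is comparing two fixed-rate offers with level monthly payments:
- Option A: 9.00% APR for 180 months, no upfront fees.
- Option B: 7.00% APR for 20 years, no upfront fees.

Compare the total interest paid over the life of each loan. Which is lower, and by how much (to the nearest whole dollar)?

Option A: at 9.00% the monthly rate is 0.0075000, so the payment is 32,000 × 0.0075000 / (1 − 1.0075000^−180) = $324.57.
Total interest on Option A = 180 × $324.57 − $32,000 = $26,422.60.
Option B: at 7.00% the monthly rate is 0.0058333, so the payment is 32,000 × 0.0058333 / (1 − 1.0058333^−240) = $248.10.
Total interest on Option B = 240 × $248.10 − $32,000 = $27,544.00.
Option A is lower by $1,121.40.

Option A by $1,121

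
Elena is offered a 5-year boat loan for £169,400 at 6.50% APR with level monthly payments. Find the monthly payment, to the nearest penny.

£3,314.51

Monthly rate = 6.5%/12 = 0.0054167; payment = 169,400 × 0.0054167 / (1 − (1+0.0054167)^−60) = £3,314.51.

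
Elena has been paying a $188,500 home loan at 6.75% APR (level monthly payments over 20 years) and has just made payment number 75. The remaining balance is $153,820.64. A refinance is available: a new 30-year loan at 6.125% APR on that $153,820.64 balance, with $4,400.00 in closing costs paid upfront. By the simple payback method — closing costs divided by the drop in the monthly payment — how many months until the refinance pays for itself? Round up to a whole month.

9 months

Current payment = 188,500 × 6.75%/12 / (1 − (1+0.0056250)^−240) = $1,433.29.
Refinanced payment = 153,820.64 × 0.0051042 / (1 − (1+0.0051042)^−360) = $934.63.
Monthly savings = $1,433.29 − $934.63 = $498.66.
Break-even = $4,400.00 / $498.66 = 8.82 → 9 months.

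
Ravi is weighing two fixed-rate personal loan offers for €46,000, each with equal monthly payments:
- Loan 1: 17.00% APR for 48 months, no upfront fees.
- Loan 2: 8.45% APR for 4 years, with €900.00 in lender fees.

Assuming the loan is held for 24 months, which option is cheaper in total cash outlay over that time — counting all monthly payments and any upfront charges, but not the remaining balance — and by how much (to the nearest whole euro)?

Loan 1: at 17.00% the monthly rate is 0.0141667, so the payment is 46,000 × 0.0141667 / (1 − 1.0141667^−48) = €1,327.33.
Loan 2: monthly rate = 8.45%/12 = 0.0070417; payment = 46,000 × 0.0070417 / (1 − (1+0.0070417)^−48) = €1,132.74.
Over 24 months: Loan 1 costs 24 × €1,327.33 = €31,855.92; Loan 2 costs 24 × €1,132.74 + €900.00 = €28,085.76.
Loan 2 is cheaper by €31,855.92 − €28,085.76 = €3,770.16.

Loan 2 by €3,770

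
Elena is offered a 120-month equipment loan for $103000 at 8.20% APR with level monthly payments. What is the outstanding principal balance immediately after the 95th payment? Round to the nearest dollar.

$28,879

With monthly rate i = 8.2%/12 = 0.0068333, the balance after k of n payments is P · [(1+i)^n − (1+i)^k] / [(1+i)^n − 1].
(1+0.0068333)^120 = 2.26417631 and (1+0.0068333)^95 = 1.90972401, so the balance is 103,000 × (2.26417631 − 1.90972401) / (2.26417631 − 1) = $28,879.35.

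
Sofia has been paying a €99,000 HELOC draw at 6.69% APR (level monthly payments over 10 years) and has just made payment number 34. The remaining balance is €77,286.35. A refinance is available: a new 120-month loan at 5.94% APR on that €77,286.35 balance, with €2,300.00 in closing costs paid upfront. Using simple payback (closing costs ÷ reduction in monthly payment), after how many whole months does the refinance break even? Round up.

Current payment = 99,000 × 6.69%/12 / (1 − (1+0.0055750)^−120) = €1,133.72.
Refinanced payment = 77,286.35 × 0.0049500 / (1 − (1+0.0049500)^−120) = €855.71.
Monthly savings = €1,133.72 − €855.71 = €278.01.
Break-even = €2,300.00 / €278.01 = 8.27 → 9 months.

9 months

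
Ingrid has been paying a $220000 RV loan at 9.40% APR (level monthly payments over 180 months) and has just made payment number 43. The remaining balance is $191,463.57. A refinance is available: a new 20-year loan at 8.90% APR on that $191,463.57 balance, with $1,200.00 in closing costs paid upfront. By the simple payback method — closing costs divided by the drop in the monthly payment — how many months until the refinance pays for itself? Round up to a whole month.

3 months

Current payment = 220,000 × 9.4%/12 / (1 − (1+0.0078333)^−180) = $2,284.04.
Refinanced payment = 191,463.57 × 0.0074167 / (1 − (1+0.0074167)^−240) = $1,710.35.
Monthly savings = $2,284.04 − $1,710.35 = $573.69.
Break-even = $1,200.00 / $573.69 = 2.09 → 3 months.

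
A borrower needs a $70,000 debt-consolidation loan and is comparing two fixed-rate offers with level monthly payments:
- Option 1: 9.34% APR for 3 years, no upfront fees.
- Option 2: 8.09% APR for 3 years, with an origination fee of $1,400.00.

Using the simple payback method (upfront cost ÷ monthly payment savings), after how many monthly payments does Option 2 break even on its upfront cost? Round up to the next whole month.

Option 1: at 9.34% the monthly rate is 0.0077833, so the payment is 70,000 × 0.0077833 / (1 − 1.0077833^−36) = $2,237.07.
Option 2: at 8.09% the monthly rate is 0.0067417, so the payment is 70,000 × 0.0067417 / (1 − 1.0067417^−36) = $2,196.45.
Monthly savings = $2,237.07 − $2,196.45 = $40.62.
Break-even = $1,400.00 / $40.62 = 34.47 → 35 months.

35 months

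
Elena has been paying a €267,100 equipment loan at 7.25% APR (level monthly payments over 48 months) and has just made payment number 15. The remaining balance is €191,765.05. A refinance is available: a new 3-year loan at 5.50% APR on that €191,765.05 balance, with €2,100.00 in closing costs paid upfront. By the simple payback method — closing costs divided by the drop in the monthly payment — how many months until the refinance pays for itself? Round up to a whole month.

4 months

Current payment = 267,100 × 7.25%/12 / (1 − (1+0.0060417)^−48) = €6,427.07.
Refinanced payment = 191,765.05 × 0.0045833 / (1 − (1+0.0045833)^−36) = €5,790.52.
Monthly savings = €6,427.07 − €5,790.52 = €636.55.
Break-even = €2,100.00 / €636.55 = 3.30 → 4 months.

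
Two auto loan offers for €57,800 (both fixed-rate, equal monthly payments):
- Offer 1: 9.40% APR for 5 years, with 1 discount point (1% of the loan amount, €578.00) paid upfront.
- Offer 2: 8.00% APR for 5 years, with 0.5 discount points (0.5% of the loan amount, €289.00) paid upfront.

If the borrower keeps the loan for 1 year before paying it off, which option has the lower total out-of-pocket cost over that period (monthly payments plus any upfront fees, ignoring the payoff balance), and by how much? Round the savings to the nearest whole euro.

Offer 2 by €758

Offer 1: monthly rate = 9.4%/12 = 0.0078333; payment = 57,800 × 0.0078333 / (1 − (1+0.0078333)^−60) = €1,211.08.
Offer 2: monthly rate = 8%/12 = 0.0066667; payment = 57,800 × 0.0066667 / (1 − (1+0.0066667)^−60) = €1,171.98.
Over 12 months: Offer 1 costs 12 × €1,211.08 + €578.00 = €15,110.96; Offer 2 costs 12 × €1,171.98 + €289.00 = €14,352.76.
Offer 2 is cheaper by €15,110.96 − €14,352.76 = €758.20.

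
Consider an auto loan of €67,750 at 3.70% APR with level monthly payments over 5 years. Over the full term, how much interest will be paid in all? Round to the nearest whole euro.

€6,564

At 3.70% the monthly rate is 0.0030833, so the payment is 67,750 × 0.0030833 / (1 − 1.0030833^−60) = €1,238.57.
Total paid = 60 × €1,238.57 = €74,314.20; interest = €74,314.20 − €67,750 = €6,564.20.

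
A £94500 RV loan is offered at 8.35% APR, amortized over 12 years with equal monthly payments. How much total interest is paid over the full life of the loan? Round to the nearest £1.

At 8.35% the monthly rate is 0.0069583, so the payment is 94,500 × 0.0069583 / (1 − 1.0069583^−144) = £1,041.14.
Total paid = 144 × £1,041.14 = £149,924.16; interest = £149,924.16 − £94,500 = £55,424.16.

£55,424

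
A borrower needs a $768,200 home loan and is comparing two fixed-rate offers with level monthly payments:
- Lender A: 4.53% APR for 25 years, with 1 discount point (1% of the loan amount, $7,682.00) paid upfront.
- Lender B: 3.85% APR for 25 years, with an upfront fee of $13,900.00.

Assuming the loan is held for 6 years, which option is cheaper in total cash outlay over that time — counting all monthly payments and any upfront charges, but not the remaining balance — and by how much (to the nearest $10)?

Lender B by $14,770

Lender A: monthly rate = 4.53%/12 = 0.0037750; payment = 768,200 × 0.0037750 / (1 − (1+0.0037750)^−300) = $4,283.00.
Lender B: at 3.85% the monthly rate is 0.0032083, so the payment is 768,200 × 0.0032083 / (1 − 1.0032083^−300) = $3,991.49.
Over 72 months: Lender A costs 72 × $4,283.00 + $7,682.00 = $316,058.00; Lender B costs 72 × $3,991.49 + $13,900.00 = $301,287.28.
Lender B is cheaper by $316,058.00 − $301,287.28 = $14,770.72.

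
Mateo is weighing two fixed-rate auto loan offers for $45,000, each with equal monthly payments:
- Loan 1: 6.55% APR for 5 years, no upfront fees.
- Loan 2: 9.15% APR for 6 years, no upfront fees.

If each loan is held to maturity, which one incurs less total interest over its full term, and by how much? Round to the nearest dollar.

Loan 1 by $5,752

Loan 1: at 6.55% the monthly rate is 0.0054583, so the payment is 45,000 × 0.0054583 / (1 − 1.0054583^−60) = $881.53.
Total interest on Loan 1 = 60 × $881.53 − $45,000 = $7,891.80.
Loan 2: monthly rate = 9.15%/12 = 0.0076250; payment = 45,000 × 0.0076250 / (1 − (1+0.0076250)^−72) = $814.50.
Total interest on Loan 2 = 72 × $814.50 − $45,000 = $13,644.00.
Loan 1 is lower by $5,752.20.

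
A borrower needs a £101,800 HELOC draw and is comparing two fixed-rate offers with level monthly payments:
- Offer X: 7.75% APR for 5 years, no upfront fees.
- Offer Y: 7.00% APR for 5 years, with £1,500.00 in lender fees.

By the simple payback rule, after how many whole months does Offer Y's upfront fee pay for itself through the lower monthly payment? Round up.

42 months

Offer X: at 7.75% the monthly rate is 0.0064583, so the payment is 101,800 × 0.0064583 / (1 − 1.0064583^−60) = £2,051.98.
Offer Y: at 7.00% the monthly rate is 0.0058333, so the payment is 101,800 × 0.0058333 / (1 − 1.0058333^−60) = £2,015.76.
Monthly savings = £2,051.98 − £2,015.76 = £36.22.
Break-even = £1,500.00 / £36.22 = 41.41 → 42 months.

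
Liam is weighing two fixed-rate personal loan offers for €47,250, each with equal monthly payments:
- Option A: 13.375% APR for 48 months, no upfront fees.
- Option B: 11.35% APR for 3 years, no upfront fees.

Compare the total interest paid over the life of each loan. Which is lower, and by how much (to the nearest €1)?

Option A: at 13.375% the monthly rate is 0.0111458, so the payment is 47,250 × 0.0111458 / (1 − 1.0111458^−48) = €1,276.41.
Total interest on Option A = 48 × €1,276.41 − €47,250 = €14,017.68.
Option B: at 11.35% the monthly rate is 0.0094583, so the payment is 47,250 × 0.0094583 / (1 − 1.0094583^−36) = €1,554.75.
Total interest on Option B = 36 × €1,554.75 − €47,250 = €8,721.00.
Option B is lower by €5,296.68.

Option B by €5,297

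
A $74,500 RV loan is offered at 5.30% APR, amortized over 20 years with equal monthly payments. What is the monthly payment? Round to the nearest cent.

$504.10

At 5.30% the monthly rate is 0.0044167, so the payment is 74,500 × 0.0044167 / (1 − 1.0044167^−240) = $504.10.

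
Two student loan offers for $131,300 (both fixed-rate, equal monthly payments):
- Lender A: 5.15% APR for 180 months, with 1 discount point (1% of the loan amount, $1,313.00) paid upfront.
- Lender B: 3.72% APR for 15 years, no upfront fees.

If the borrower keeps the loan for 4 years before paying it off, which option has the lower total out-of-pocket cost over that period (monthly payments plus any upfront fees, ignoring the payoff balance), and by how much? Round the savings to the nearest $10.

Lender A: monthly rate = 5.15%/12 = 0.0042917; payment = 131,300 × 0.0042917 / (1 − (1+0.0042917)^−180) = $1,048.60.
Lender B: at 3.72% the monthly rate is 0.0031000, so the payment is 131,300 × 0.0031000 / (1 − 1.0031000^−180) = $952.89.
Over 48 months: Lender A costs 48 × $1,048.60 + $1,313.00 = $51,645.80; Lender B costs 48 × $952.89 = $45,738.72.
Lender B is cheaper by $51,645.80 − $45,738.72 = $5,907.08.

Lender B by $5,910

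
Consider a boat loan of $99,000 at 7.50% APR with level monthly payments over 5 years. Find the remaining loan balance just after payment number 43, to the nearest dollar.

With monthly rate i = 7.5%/12 = 0.0062500, the balance after k of n payments is P · [(1+i)^n − (1+i)^k] / [(1+i)^n − 1].
(1+0.0062500)^60 = 1.45329441 and (1+0.0062500)^43 = 1.30723424, so the balance is 99,000 × (1.45329441 − 1.30723424) / (1.45329441 − 1) = $31,899.70.

$31,900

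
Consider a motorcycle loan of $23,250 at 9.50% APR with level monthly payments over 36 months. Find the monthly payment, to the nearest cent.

At 9.50% the monthly rate is 0.0079167, so the payment is 23,250 × 0.0079167 / (1 − 1.0079167^−36) = $744.77.

$744.77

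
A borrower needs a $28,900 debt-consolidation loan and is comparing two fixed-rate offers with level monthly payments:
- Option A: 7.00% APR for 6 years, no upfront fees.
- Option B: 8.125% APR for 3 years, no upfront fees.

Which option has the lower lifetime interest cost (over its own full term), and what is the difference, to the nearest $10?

Option A: monthly rate = 7%/12 = 0.0058333; payment = 28,900 × 0.0058333 / (1 − (1+0.0058333)^−72) = $492.72.
Total interest on Option A = 72 × $492.72 − $28,900 = $6,575.84.
Option B: monthly rate = 8.125%/12 = 0.0067708; payment = 28,900 × 0.0067708 / (1 − (1+0.0067708)^−36) = $907.29.
Total interest on Option B = 36 × $907.29 − $28,900 = $3,762.44.
Option B is lower by $2,813.40.

Option B by $2,810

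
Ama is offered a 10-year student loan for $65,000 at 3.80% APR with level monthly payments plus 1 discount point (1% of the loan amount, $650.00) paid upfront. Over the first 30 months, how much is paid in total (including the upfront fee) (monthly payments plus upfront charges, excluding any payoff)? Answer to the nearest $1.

$20,208

At 3.80% the monthly rate is 0.0031667, so the payment is 65,000 × 0.0031667 / (1 − 1.0031667^−120) = $651.93.
Total outlay = 30 × $651.93 + $650.00 = $20,207.90.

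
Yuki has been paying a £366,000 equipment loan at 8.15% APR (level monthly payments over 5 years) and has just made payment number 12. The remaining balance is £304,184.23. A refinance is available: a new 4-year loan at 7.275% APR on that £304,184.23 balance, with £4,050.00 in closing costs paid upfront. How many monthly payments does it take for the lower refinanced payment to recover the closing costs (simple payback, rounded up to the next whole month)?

33 months

Current payment = 366,000 × 8.15%/12 / (1 − (1+0.0067917)^−60) = £7,447.46.
Refinanced payment = 304,184.23 × 0.0060625 / (1 − (1+0.0060625)^−48) = £7,322.94.
Monthly savings = £7,447.46 − £7,322.94 = £124.52.
Break-even = £4,050.00 / £124.52 = 32.52 → 33 months.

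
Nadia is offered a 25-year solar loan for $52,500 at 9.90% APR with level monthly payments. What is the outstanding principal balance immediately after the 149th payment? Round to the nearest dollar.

$40,785

With monthly rate i = 9.9%/12 = 0.0082500, the balance after k of n payments is P · [(1+i)^n − (1+i)^k] / [(1+i)^n − 1].
(1+0.0082500)^300 = 11.76167579 and (1+0.0082500)^149 = 3.40146786, so the balance is 52,500 × (11.76167579 − 3.40146786) / (11.76167579 − 1) = $40,784.63.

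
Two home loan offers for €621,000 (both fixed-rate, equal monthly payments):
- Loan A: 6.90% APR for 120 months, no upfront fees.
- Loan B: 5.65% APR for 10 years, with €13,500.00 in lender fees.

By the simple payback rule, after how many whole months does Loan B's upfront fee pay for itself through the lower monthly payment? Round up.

Loan A: monthly rate = 6.9%/12 = 0.0057500; payment = 621,000 × 0.0057500 / (1 − (1+0.0057500)^−120) = €7,178.37.
Loan B: monthly rate = 5.65%/12 = 0.0047083; payment = 621,000 × 0.0047083 / (1 − (1+0.0047083)^−120) = €6,785.73.
Monthly savings = €7,178.37 − €6,785.73 = €392.64.
Break-even = €13,500.00 / €392.64 = 34.38 → 35 months.

35 months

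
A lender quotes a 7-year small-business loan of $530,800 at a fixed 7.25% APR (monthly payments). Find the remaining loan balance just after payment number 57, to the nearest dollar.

$200,644

With monthly rate i = 7.25%/12 = 0.0060417, the balance after k of n payments is P · [(1+i)^n − (1+i)^k] / [(1+i)^n − 1].
(1+0.0060417)^84 = 1.65859867 and (1+0.0060417)^57 = 1.40964637, so the balance is 530,800 × (1.65859867 − 1.40964637) / (1.65859867 − 1) = $200,644.02.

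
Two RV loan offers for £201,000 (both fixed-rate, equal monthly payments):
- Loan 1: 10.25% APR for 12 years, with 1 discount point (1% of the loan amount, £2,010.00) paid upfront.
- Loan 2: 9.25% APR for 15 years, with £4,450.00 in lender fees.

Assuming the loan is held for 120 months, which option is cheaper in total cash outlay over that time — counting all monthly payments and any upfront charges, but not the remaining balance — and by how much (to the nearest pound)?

Loan 2 by £41,066

Loan 1: monthly rate = 10.25%/12 = 0.0085417; payment = 201,000 × 0.0085417 / (1 − (1+0.0085417)^−144) = £2,431.23.
Loan 2: at 9.25% the monthly rate is 0.0077083, so the payment is 201,000 × 0.0077083 / (1 − 1.0077083^−180) = £2,068.68.
Over 120 months: Loan 1 costs 120 × £2,431.23 + £2,010.00 = £293,757.60; Loan 2 costs 120 × £2,068.68 + £4,450.00 = £252,691.60.
Loan 2 is cheaper by £293,757.60 − £252,691.60 = £41,066.00.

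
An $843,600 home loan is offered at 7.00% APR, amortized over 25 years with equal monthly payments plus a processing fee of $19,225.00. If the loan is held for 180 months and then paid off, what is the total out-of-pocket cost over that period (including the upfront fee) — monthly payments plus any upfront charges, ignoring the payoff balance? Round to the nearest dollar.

Monthly rate = 7%/12 = 0.0058333; payment = 843,600 × 0.0058333 / (1 − (1+0.0058333)^−300) = $5,962.39.
Total outlay = 180 × $5,962.39 + $19,225.00 = $1,092,455.20.

$1,092,455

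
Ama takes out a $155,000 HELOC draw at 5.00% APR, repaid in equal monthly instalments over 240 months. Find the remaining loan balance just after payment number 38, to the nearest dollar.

$139,508

With monthly rate i = 5%/12 = 0.0041667, the balance after k of n payments is P · [(1+i)^n − (1+i)^k] / [(1+i)^n − 1].
(1+0.0041667)^240 = 2.71264029 and (1+0.0041667)^38 = 1.17117133, so the balance is 155,000 × (2.71264029 − 1.17117133) / (2.71264029 − 1) = $139,508.39.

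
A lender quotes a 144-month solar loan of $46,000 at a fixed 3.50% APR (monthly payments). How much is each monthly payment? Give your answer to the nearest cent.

Monthly rate = 3.5%/12 = 0.0029167; payment = 46,000 × 0.0029167 / (1 − (1+0.0029167)^−144) = $391.67.

$391.67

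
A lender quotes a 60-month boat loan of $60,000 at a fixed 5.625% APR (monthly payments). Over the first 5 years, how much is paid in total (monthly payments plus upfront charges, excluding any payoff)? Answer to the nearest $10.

$68,970

At 5.625% the monthly rate is 0.0046875, so the payment is 60,000 × 0.0046875 / (1 − 1.0046875^−60) = $1,149.53.
Total outlay = 60 × $1,149.53 = $68,971.80.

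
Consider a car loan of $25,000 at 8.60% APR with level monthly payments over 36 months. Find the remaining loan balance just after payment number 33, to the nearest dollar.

With monthly rate i = 8.6%/12 = 0.0071667, the balance after k of n payments is P · [(1+i)^n − (1+i)^k] / [(1+i)^n − 1].
(1+0.0071667)^36 = 1.29314844 and (1+0.0071667)^33 = 1.26573954, so the balance is 25,000 × (1.29314844 − 1.26573954) / (1.29314844 − 1) = $2,337.46.

$2,337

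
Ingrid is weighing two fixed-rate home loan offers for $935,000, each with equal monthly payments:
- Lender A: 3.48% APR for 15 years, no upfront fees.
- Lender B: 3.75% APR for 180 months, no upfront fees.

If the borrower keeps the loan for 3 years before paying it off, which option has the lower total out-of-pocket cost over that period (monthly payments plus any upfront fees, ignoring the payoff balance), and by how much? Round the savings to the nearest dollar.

Lender A: at 3.48% the monthly rate is 0.0029000, so the payment is 935,000 × 0.0029000 / (1 − 1.0029000^−180) = $6,674.97.
Lender B: monthly rate = 3.75%/12 = 0.0031250; payment = 935,000 × 0.0031250 / (1 − (1+0.0031250)^−180) = $6,799.53.
Over 36 months: Lender A costs 36 × $6,674.97 = $240,298.92; Lender B costs 36 × $6,799.53 = $244,783.08.
Lender A is cheaper by $244,783.08 − $240,298.92 = $4,484.16.

Lender A by $4,484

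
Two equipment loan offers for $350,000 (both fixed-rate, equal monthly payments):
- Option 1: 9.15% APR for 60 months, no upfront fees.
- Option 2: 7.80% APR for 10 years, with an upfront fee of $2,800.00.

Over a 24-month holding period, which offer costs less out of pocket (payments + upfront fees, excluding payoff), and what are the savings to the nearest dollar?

Option 2 by $71,153

Option 1: at 9.15% the monthly rate is 0.0076250, so the payment is 350,000 × 0.0076250 / (1 − 1.0076250^−60) = $7,290.93.
Option 2: monthly rate = 7.8%/12 = 0.0065000; payment = 350,000 × 0.0065000 / (1 − (1+0.0065000)^−120) = $4,209.57.
Over 24 months: Option 1 costs 24 × $7,290.93 = $174,982.32; Option 2 costs 24 × $4,209.57 + $2,800.00 = $103,829.68.
Option 2 is cheaper by $174,982.32 − $103,829.68 = $71,152.64.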